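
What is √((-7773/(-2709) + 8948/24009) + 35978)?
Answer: √208792442808750423/2408903 ≈ 189.69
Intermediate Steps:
√((-7773/(-2709) + 8948/24009) + 35978) = √((-7773*(-1/2709) + 8948*(1/24009)) + 35978) = √((2591/903 + 8948/24009) + 35978) = √(7809707/2408903 + 35978) = √(86675321841/2408903) = √208792442808750423/2408903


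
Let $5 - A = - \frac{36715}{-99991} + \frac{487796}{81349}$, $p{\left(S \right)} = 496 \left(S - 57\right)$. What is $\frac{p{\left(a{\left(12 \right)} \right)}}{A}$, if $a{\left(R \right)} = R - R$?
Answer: $\frac{57492298427412}{2772774769} \approx 20735.0$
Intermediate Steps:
$a{\left(R \right)} = 0$
$p{\left(S \right)} = -28272 + 496 S$ ($p{\left(S \right)} = 496 \left(-57 + S\right) = -28272 + 496 S$)
$A = - \frac{11091099076}{8134167859}$ ($A = 5 - \left(- \frac{36715}{-99991} + \frac{487796}{81349}\right) = 5 - \left(\left(-36715\right) \left(- \frac{1}{99991}\right) + 487796 \cdot \frac{1}{81349}\right) = 5 - \left(\frac{36715}{99991} + \frac{487796}{81349}\right) = 5 - \frac{51761938371}{8134167859} = - \frac{11091099076}{8134167859} \approx -1.3635$)
$\frac{p{\left(a{\left(12 \right)} \right)}}{A} = \frac{-28272 + 496 \cdot 0}{- \frac{11091099076}{8134167859}} = \left(-28272 + 0\right) \left(- \frac{8134167859}{11091099076}\right) = \left(-28272\right) \left(- \frac{8134167859}{11091099076}\right) = \frac{57492298427412}{2772774769}$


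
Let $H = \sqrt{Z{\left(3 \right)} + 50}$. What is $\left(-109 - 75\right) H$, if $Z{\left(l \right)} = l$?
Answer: $- 184 \sqrt{53} \approx -1339.5$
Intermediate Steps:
$H = \sqrt{53}$ ($H = \sqrt{3 + 50} = \sqrt{53} \approx 7.2801$)
$\left(-109 - 75\right) H = \left(-109 - 75\right) \sqrt{53} = - 184 \sqrt{53}$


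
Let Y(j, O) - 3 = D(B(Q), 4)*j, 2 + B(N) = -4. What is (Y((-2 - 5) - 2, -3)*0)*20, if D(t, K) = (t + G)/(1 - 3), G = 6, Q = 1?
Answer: 0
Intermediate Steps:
B(N) = -6 (B(N) = -2 - 4 = -6)
D(t, K) = -3 - t/2 (D(t, K) = (t + 6)/(1 - 3) = (6 + t)/(-2) = (6 + t)*(-1/2) = -3 - t/2)
Y(j, O) = 3 (Y(j, O) = 3 + (-3 - 1/2*(-6))*j = 3 + (-3 + 3)*j = 3 + 0*j = 3 + 0 = 3)
(Y((-2 - 5) - 2, -3)*0)*20 = (3*0)*20 = 0*20 = 0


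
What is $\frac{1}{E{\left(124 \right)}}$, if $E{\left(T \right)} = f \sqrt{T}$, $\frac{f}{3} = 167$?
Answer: $\frac{\sqrt{31}}{31062} \approx 0.00017925$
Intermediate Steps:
$f = 501$ ($f = 3 \cdot 167 = 501$)
$E{\left(T \right)} = 501 \sqrt{T}$
$\frac{1}{E{\left(124 \right)}} = \frac{1}{501 \sqrt{124}} = \frac{1}{501 \cdot 2 \sqrt{31}} = \frac{1}{1002 \sqrt{31}} = \frac{\sqrt{31}}{31062}$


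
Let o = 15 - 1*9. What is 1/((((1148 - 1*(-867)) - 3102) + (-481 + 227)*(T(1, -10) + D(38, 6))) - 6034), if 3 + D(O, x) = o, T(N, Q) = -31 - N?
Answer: 1/245 ≈ 0.0040816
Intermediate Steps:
o = 6 (o = 15 - 9 = 6)
D(O, x) = 3 (D(O, x) = -3 + 6 = 3)
1/((((1148 - 1*(-867)) - 3102) + (-481 + 227)*(T(1, -10) + D(38, 6))) - 6034) = 1/((((1148 - 1*(-867)) - 3102) + (-481 + 227)*((-31 - 1*1) + 3)) - 6034) = 1/((((1148 + 867) - 3102) - 254*((-31 - 1) + 3)) - 6034) = 1/(((2015 - 3102) - 254*(-32 + 3)) - 6034) = 1/((-1087 - 254*(-29)) - 6034) = 1/((-1087 + 7366) - 6034) = 1/(6279 - 6034) = 1/245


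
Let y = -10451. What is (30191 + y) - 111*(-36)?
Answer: 23736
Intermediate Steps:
(30191 + y) - 111*(-36) = (30191 - 10451) - 111*(-36) = 19740 + 3996 = 23736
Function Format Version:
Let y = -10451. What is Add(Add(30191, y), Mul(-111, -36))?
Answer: 23736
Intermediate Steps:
Add(Add(30191, y), Mul(-111, -36)) = Add(Add(30191, -10451), Mul(-111, -36)) = Add(19740, 3996) = 23736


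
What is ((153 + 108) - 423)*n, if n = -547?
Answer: 88614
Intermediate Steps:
((153 + 108) - 423)*n = ((153 + 108) - 423)*(-547) = (261 - 423)*(-547) = -162*(-547) = 88614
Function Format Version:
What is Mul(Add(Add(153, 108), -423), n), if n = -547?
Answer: 88614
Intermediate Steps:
Mul(Add(Add(153, 108), -423), n) = Mul(Add(Add(153, 108), -423), -547) = Mul(Add(261, -423), -547) = Mul(-162, -547) = 88614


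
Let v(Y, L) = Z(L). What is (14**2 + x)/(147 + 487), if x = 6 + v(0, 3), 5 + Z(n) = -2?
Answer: 195/634 ≈ 0.30757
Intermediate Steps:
Z(n) = -7 (Z(n) = -5 - 2 = -7)
v(Y, L) = -7
x = -1 (x = 6 - 7 = -1)
(14**2 + x)/(147 + 487) = (14**2 - 1)/(147 + 487) = (196 - 1)/634 = 195*(1/634) = 195/634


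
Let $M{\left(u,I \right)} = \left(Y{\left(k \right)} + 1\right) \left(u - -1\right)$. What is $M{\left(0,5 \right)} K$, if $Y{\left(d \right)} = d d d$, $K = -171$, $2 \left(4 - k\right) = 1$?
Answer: $- \frac{60021}{8} \approx -7502.6$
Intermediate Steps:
$k = \frac{7}{2}$ ($k = 4 - \frac{1}{2} = \frac{7}{2} \approx 3.5$)
$Y{\left(d \right)} = d^{3}$ ($Y{\left(d \right)} = d^{2} d = d^{3}$)
$M{\left(u,I \right)} = \frac{351}{8} + \frac{351 u}{8}$ ($M{\left(u,I \right)} = \left(\left(\frac{7}{2}\right)^{3} + 1\right) \left(u - -1\right) = \left(\frac{343}{8} + 1\right) \left(u + 1\right) = \frac{351 \left(1 + u\right)}{8} = \frac{351}{8} + \frac{351 u}{8}$)
$M{\left(0,5 \right)} K = \left(\frac{351}{8} + \frac{351}{8} \cdot 0\right) \left(-171\right) = \left(\frac{351}{8} + 0\right) \left(-171\right) = \frac{351}{8} \left(-171\right) = - \frac{60021}{8}$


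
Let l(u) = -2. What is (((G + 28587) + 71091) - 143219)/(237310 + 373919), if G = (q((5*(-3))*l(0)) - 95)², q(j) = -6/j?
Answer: -861949/15280725 ≈ -0.056408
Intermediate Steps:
G = 226576/25 (G = (-6/((5*(-3))*(-2)) - 95)² = (-6/((-15*(-2))) - 95)² = (-6/30 - 95)² = (-6*1/30 - 95)² = (-⅕ - 95)² = (-476/5)² = 226576/25 ≈ 9063.0)
(((G + 28587) + 71091) - 143219)/(237310 + 373919) = (((226576/25 + 28587) + 71091) - 143219)/(237310 + 373919) = ((941251/25 + 71091) - 143219)/611229 = (2718526/25 - 143219)*(1/611229) = -861949/25*1/611229 = -861949/15280725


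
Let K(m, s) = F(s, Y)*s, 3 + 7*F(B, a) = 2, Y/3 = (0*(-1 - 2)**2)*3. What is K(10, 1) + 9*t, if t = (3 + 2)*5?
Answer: 1574/7 ≈ 224.86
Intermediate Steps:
Y = 0 (Y = 3*((0*(-1 - 2)**2)*3) = 3*((0*(-3)**2)*3) = 3*((0*9)*3) = 3*(0*3) = 3*0 = 0)
F(B, a) = -1/7 (F(B, a) = -3/7 + (1/7)*2 = -3/7 + 2/7 = -1/7)
t = 25 (t = 5*5 = 25)
K(m, s) = -s/7
K(10, 1) + 9*t = -1/7*1 + 9*25 = -1/7 + 225 = 1574/7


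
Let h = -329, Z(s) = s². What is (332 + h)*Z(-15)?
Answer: 675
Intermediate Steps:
(332 + h)*Z(-15) = (332 - 329)*(-15)² = 3*225 = 675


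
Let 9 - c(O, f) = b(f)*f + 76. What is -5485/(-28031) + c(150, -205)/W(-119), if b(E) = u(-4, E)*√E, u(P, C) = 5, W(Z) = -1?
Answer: 1883562/28031 - 1025*I*√205 ≈ 67.196 - 14676.0*I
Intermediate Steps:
b(E) = 5*√E
c(O, f) = -67 - 5*f^(3/2) (c(O, f) = 9 - ((5*√f)*f + 76) = 9 - (5*f^(3/2) + 76) = 9 - (76 + 5*f^(3/2)) = 9 + (-76 - 5*f^(3/2)) = -67 - 5*f^(3/2))
-5485/(-28031) + c(150, -205)/W(-119) = -5485/(-28031) + (-67 - (-1025)*I*√205)/(-1) = -5485*(-1/28031) + (-67 - (-1025)*I*√205)*(-1) = 5485/28031 + (-67 + 1025*I*√205)*(-1) = 5485/28031 + (67 - 1025*I*√205) = 1883562/28031 - 1025*I*√205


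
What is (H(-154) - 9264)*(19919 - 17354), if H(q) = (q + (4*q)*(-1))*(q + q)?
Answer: -388751400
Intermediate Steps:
H(q) = -6*q² (H(q) = (q - 4*q)*(2*q) = (-3*q)*(2*q) = -6*q²)
(H(-154) - 9264)*(19919 - 17354) = (-6*(-154)² - 9264)*(19919 - 17354) = (-6*23716 - 9264)*2565 = (-142296 - 9264)*2565 = -151560*2565 = -388751400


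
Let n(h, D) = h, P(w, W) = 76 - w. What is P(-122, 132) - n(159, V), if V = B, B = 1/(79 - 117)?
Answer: 39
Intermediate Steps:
B = -1/38 (B = 1/(-38) = -1/38 ≈ -0.026316)
V = -1/38 ≈ -0.026316
P(-122, 132) - n(159, V) = (76 - 1*(-122)) - 1*159 = (76 + 122) - 159 = 198 - 159 = 39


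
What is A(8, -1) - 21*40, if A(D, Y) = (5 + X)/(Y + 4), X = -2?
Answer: -839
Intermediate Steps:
A(D, Y) = 3/(4 + Y) (A(D, Y) = (5 - 2)/(Y + 4) = 3/(4 + Y))
A(8, -1) - 21*40 = 3/(4 - 1) - 21*40 = 3/3 - 840 = 3*(⅓) - 840 = 1 - 840 = -839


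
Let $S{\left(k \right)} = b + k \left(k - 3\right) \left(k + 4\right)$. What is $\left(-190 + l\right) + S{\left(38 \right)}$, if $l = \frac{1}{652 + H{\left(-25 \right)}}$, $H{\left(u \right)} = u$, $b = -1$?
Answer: $\frac{34904464}{627} \approx 55669.0$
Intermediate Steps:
$S{\left(k \right)} = -1 + k \left(-3 + k\right) \left(4 + k\right)$ ($S{\left(k \right)} = -1 + k \left(k - 3\right) \left(k + 4\right) = -1 + k \left(-3 + k\right) \left(4 + k\right)$)
$l = \frac{1}{627}$ ($l = \frac{1}{652 - 25} = \frac{1}{627} \approx 0.0015949$)
$\left(-190 + l\right) + S{\left(38 \right)} = \left(-190 + \frac{1}{627}\right) + \left(-1 + 38^{2} + 38^{3} - 456\right) = - \frac{119129}{627} + \left(-1 + 1444 + 54872 - 456\right) = - \frac{119129}{627} + 55859 = \frac{34904464}{627}$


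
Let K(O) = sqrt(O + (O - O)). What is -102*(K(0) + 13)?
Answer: -1326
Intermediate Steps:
K(O) = sqrt(O) (K(O) = sqrt(O + 0) = sqrt(O))
-102*(K(0) + 13) = -102*(sqrt(0) + 13) = -102*(0 + 13) = -102*13 = -1326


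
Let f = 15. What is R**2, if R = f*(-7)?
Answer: 11025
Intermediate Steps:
R = -105 (R = 15*(-7) = -105)
R**2 = (-105)**2 = 11025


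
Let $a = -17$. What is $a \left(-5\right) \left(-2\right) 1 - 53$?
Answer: $-223$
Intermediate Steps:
$a \left(-5\right) \left(-2\right) 1 - 53 = - 17 \left(-5\right) \left(-2\right) 1 - 53 = - 17 \cdot 10 \cdot 1 - 53 = \left(-17\right) 10 - 53 = -170 - 53 = -223$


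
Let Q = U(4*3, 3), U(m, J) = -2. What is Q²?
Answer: 4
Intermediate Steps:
Q = -2
Q² = (-2)² = 4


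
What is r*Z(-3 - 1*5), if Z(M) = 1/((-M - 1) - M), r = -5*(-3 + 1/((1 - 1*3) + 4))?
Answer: 5/6 ≈ 0.83333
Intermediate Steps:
r = 25/2 (r = -5*(-3 + 1/((1 - 3) + 4)) = -5*(-3 + 1/(-2 + 4)) = -5*(-3 + 1/2) = -5*(-5/2) = 25/2 ≈ 12.500)
Z(M) = 1/(-1 - 2*M) (Z(M) = 1/((-1 - M) - M) = 1/(-1 - 2*M))
r*Z(-3 - 1*5) = 25*(-1/(1 + 2*(-3 - 1*5)))/2 = 25*(-1/(1 + 2*(-3 - 5)))/2 = 25*(-1/(1 + 2*(-8)))/2 = 25*(-1/(1 - 16))/2 = 25*(-1/(-15))/2 = 25*(-1*(-1/15))/2 = (25/2)*(1/15) = 5/6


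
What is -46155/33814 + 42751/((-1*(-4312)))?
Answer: 56661907/6627544 ≈ 8.5495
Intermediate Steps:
-46155/33814 + 42751/((-1*(-4312))) = -46155*1/33814 + 42751/4312 = -46155/33814 + 42751*(1/4312) = -46155/33814 + 42751/4312 = 56661907/6627544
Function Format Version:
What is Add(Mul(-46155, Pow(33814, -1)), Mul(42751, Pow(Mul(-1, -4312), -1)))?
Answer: Rational(56661907, 6627544) ≈ 8.5495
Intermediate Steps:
Add(Mul(-46155, Pow(33814, -1)), Mul(42751, Pow(Mul(-1, -4312), -1))) = Add(Mul(-46155, Rational(1, 33814)), Mul(42751, Pow(4312, -1))) = Add(Rational(-46155, 33814), Mul(42751, Rational(1, 4312))) = Add(Rational(-46155, 33814), Rational(42751, 4312)) = Rational(56661907, 6627544)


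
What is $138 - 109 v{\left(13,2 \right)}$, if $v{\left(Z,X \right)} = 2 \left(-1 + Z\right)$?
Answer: $-2478$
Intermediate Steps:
$v{\left(Z,X \right)} = -2 + 2 Z$
$138 - 109 v{\left(13,2 \right)} = 138 - 109 \left(-2 + 2 \cdot 13\right) = 138 - 109 \left(-2 + 26\right) = 138 - 2616 = -2478$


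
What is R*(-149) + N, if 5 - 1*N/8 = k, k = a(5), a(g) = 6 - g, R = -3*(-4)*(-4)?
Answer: 7184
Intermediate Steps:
R = -48 (R = 12*(-4) = -48)
k = 1 (k = 6 - 1*5 = 6 - 5 = 1)
N = 32 (N = 40 - 8*1 = 40 - 8 = 32)
R*(-149) + N = -48*(-149) + 32 = 7152 + 32 = 7184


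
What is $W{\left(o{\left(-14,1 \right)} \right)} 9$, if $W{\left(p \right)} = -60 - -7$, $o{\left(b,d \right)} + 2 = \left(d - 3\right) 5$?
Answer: $-477$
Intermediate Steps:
$o{\left(b,d \right)} = -17 + 5 d$ ($o{\left(b,d \right)} = -2 + \left(d - 3\right) 5 = -2 + \left(-3 + d\right) 5 = -2 + \left(-15 + 5 d\right) = -17 + 5 d$)
$W{\left(p \right)} = -53$ ($W{\left(p \right)} = -60 + 7 = -53$)
$W{\left(o{\left(-14,1 \right)} \right)} 9 = \left(-53\right) 9 = -477$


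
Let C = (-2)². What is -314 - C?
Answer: -318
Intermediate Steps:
C = 4
-314 - C = -314 - 1*4 = -314 - 4 = -318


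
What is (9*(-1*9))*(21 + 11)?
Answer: -2592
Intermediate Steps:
(9*(-1*9))*(21 + 11) = (9*(-9))*32 = -81*32 = -2592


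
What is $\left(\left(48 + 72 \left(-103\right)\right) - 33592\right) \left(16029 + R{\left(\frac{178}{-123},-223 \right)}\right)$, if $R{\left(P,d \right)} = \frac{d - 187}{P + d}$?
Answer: $- \frac{18127381831680}{27607} \approx -6.5662 \cdot 10^{8}$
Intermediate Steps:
$R{\left(P,d \right)} = \frac{-187 + d}{P + d}$
$\left(\left(48 + 72 \left(-103\right)\right) - 33592\right) \left(16029 + R{\left(\frac{178}{-123},-223 \right)}\right) = \left(\left(48 + 72 \left(-103\right)\right) - 33592\right) \left(16029 + \frac{-187 - 223}{\frac{178}{-123} - 223}\right) = \left(\left(48 - 7416\right) - 33592\right) \left(16029 + \frac{1}{178 \left(- \frac{1}{123}\right) - 223} \left(-410\right)\right) = \left(-7368 - 33592\right) \left(16029 + \frac{1}{- \frac{178}{123} - 223} \left(-410\right)\right) = - 40960 \left(16029 + \frac{1}{- \frac{27607}{123}} \left(-410\right)\right) = - 40960 \left(16029 - - \frac{50430}{27607}\right) = - 40960 \left(16029 + \frac{50430}{27607}\right) = \left(-40960\right) \frac{442563033}{27607} = - \frac{18127381831680}{27607}$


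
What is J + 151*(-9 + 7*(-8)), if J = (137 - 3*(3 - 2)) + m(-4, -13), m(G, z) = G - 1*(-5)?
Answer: -9680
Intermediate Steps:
m(G, z) = 5 + G (m(G, z) = G + 5 = 5 + G)
J = 135 (J = (137 - 3*(3 - 2)) + (5 - 4) = (137 - 3*1) + 1 = (137 - 3) + 1 = 134 + 1 = 135)
J + 151*(-9 + 7*(-8)) = 135 + 151*(-9 + 7*(-8)) = 135 + 151*(-9 - 56) = 135 + 151*(-65) = 135 - 9815 = -9680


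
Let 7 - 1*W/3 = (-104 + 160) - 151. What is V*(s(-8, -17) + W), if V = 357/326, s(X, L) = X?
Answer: 53193/163 ≈ 326.34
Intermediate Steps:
W = 306 (W = 21 - 3*((-104 + 160) - 151) = 21 - 3*(56 - 151) = 21 - 3*(-95) = 21 + 285 = 306)
V = 357/326 (V = 357*(1/326) = 357/326 ≈ 1.0951)
V*(s(-8, -17) + W) = 357*(-8 + 306)/326 = (357/326)*298 = 53193/163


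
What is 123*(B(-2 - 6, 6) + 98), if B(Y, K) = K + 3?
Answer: 13161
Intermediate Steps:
B(Y, K) = 3 + K
123*(B(-2 - 6, 6) + 98) = 123*((3 + 6) + 98) = 123*(9 + 98) = 123*107 = 13161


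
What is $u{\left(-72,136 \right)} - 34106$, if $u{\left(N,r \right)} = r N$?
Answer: $-43898$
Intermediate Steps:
$u{\left(N,r \right)} = N r$
$u{\left(-72,136 \right)} - 34106 = \left(-72\right) 136 - 34106 = -9792 - 34106 = -43898$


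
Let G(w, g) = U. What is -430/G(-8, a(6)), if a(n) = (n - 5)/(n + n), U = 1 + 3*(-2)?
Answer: 86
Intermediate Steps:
U = -5 (U = 1 - 6 = -5)
a(n) = (-5 + n)/(2*n) (a(n) = (-5 + n)/((2*n)) = (-5 + n)*(1/(2*n)) = (-5 + n)/(2*n))
G(w, g) = -5
-430/G(-8, a(6)) = -430/(-5) = -430*(-⅕) = 86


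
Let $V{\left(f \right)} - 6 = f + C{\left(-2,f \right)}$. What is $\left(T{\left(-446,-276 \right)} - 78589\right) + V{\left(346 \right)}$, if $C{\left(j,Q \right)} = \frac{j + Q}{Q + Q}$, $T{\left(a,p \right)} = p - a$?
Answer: $- \frac{13505505}{173} \approx -78067.0$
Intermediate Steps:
$C{\left(j,Q \right)} = \frac{Q + j}{2 Q}$
$V{\left(f \right)} = 6 + f + \frac{-2 + f}{2 f}$ ($V{\left(f \right)} = 6 + \left(f + \frac{f - 2}{2 f}\right) = 6 + \left(f + \frac{-2 + f}{2 f}\right) = 6 + f + \frac{-2 + f}{2 f}$)
$\left(T{\left(-446,-276 \right)} - 78589\right) + V{\left(346 \right)} = \left(\left(-276 - -446\right) - 78589\right) + \left(\frac{13}{2} + 346 - \frac{1}{346}\right) = \left(\left(-276 + 446\right) - 78589\right) + \left(\frac{13}{2} + 346 - \frac{1}{346}\right) = \left(170 - 78589\right) + \left(\frac{13}{2} + 346 - \frac{1}{346}\right) = -78419 + \frac{60982}{173} = - \frac{13505505}{173}$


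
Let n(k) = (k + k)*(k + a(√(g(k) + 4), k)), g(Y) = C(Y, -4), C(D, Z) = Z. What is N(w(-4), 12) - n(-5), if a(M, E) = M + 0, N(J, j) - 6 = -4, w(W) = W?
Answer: -48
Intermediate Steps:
g(Y) = -4
N(J, j) = 2 (N(J, j) = 6 - 4 = 2)
a(M, E) = M
n(k) = 2*k² (n(k) = (k + k)*(k + √(-4 + 4)) = (2*k)*(k + √0) = (2*k)*(k + 0) = (2*k)*k = 2*k²)
N(w(-4), 12) - n(-5) = 2 - 2*(-5)² = 2 - 2*25 = 2 - 1*50 = 2 - 50 = -48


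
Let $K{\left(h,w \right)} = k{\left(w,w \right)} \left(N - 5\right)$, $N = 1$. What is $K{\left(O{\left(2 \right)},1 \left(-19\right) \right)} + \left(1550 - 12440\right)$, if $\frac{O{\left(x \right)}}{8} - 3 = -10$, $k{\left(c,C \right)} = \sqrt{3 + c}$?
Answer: $-10890 - 16 i \approx -10890.0 - 16.0 i$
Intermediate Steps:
$O{\left(x \right)} = -56$ ($O{\left(x \right)} = 24 + 8 \left(-10\right) = 24 - 80 = -56$)
$K{\left(h,w \right)} = - 4 \sqrt{3 + w}$ ($K{\left(h,w \right)} = \sqrt{3 + w} \left(1 - 5\right) = \sqrt{3 + w} \left(-4\right) = - 4 \sqrt{3 + w}$)
$K{\left(O{\left(2 \right)},1 \left(-19\right) \right)} + \left(1550 - 12440\right) = - 4 \sqrt{3 + 1 \left(-19\right)} + \left(1550 - 12440\right) = - 4 \sqrt{3 - 19} - 10890 = - 4 \sqrt{-16} - 10890 = - 4 \cdot 4 i - 10890 = - 16 i - 10890 = -10890 - 16 i$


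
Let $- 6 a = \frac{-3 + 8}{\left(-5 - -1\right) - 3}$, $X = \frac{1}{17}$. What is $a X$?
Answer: $\frac{5}{714} \approx 0.0070028$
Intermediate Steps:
$X = \frac{1}{17} \approx 0.058824$
$a = \frac{5}{42}$ ($a = - \frac{\left(-3 + 8\right) \frac{1}{\left(-5 - -1\right) - 3}}{6} = - \frac{5 \frac{1}{\left(-5 + 1\right) - 3}}{6} = - \frac{5 \frac{1}{-4 - 3}}{6} = - \frac{5 \frac{1}{-7}}{6} = - \frac{5 \left(- \frac{1}{7}\right)}{6} = \left(- \frac{1}{6}\right) \left(- \frac{5}{7}\right) = \frac{5}{42} \approx 0.11905$)
$a X = \frac{5}{42} \cdot \frac{1}{17} = \frac{5}{714}$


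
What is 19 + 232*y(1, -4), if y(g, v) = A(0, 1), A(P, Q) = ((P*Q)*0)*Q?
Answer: 19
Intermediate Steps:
A(P, Q) = 0 (A(P, Q) = 0*Q = 0)
y(g, v) = 0
19 + 232*y(1, -4) = 19 + 232*0 = 19 + 0 = 19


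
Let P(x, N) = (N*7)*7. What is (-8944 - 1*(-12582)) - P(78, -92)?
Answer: 8146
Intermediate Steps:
P(x, N) = 49*N (P(x, N) = (7*N)*7 = 49*N)
(-8944 - 1*(-12582)) - P(78, -92) = (-8944 - 1*(-12582)) - 49*(-92) = (-8944 + 12582) - 1*(-4508) = 3638 + 4508 = 8146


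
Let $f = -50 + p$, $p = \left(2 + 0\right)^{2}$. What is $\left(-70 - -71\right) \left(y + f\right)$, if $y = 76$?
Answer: $30$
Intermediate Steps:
$p = 4$ ($p = 2^{2} = 4$)
$f = -46$ ($f = -50 + 4 = -46$)
$\left(-70 - -71\right) \left(y + f\right) = \left(-70 - -71\right) \left(76 - 46\right) = \left(-70 + 71\right) 30 = 1 \cdot 30 = 30$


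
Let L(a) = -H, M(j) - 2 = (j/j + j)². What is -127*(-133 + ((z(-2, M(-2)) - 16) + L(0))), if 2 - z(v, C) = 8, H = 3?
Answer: 20066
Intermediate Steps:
M(j) = 2 + (1 + j)² (M(j) = 2 + (j/j + j)² = 2 + (1 + j)²)
L(a) = -3 (L(a) = -1*3 = -3)
z(v, C) = -6 (z(v, C) = 2 - 1*8 = 2 - 8 = -6)
-127*(-133 + ((z(-2, M(-2)) - 16) + L(0))) = -127*(-133 + ((-6 - 16) - 3)) = -127*(-133 + (-22 - 3)) = -127*(-133 - 25) = -127*(-158) = 20066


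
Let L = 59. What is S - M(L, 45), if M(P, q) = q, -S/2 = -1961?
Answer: 3877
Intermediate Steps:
S = 3922 (S = -2*(-1961) = 3922)
S - M(L, 45) = 3922 - 1*45 = 3922 - 45 = 3877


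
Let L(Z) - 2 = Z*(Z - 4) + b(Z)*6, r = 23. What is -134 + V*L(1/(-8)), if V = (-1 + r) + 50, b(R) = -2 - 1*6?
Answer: -27271/8 ≈ -3408.9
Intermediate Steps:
b(R) = -8 (b(R) = -2 - 6 = -8)
L(Z) = -46 + Z*(-4 + Z) (L(Z) = 2 + (Z*(Z - 4) - 8*6) = 2 + (Z*(-4 + Z) - 48) = 2 + (-48 + Z*(-4 + Z)) = -46 + Z*(-4 + Z))
V = 72 (V = (-1 + 23) + 50 = 22 + 50 = 72)
-134 + V*L(1/(-8)) = -134 + 72*(-46 + (1/(-8))² - 4/(-8)) = -134 + 72*(-46 + (-⅛)² - 4*(-⅛)) = -134 + 72*(-46 + 1/64 + ½) = -134 + 72*(-2911/64) = -134 - 26199/8 = -27271/8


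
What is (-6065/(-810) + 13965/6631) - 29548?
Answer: -1670042417/56538 ≈ -29538.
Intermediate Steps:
(-6065/(-810) + 13965/6631) - 29548 = (-6065*(-1/810) + 13965*(1/6631)) - 29548 = (1213/162 + 735/349) - 29548 = 542407/56538 - 29548 = -1670042417/56538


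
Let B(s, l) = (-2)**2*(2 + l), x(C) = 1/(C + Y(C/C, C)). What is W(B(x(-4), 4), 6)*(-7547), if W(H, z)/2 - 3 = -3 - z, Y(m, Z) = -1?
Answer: 90564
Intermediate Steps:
x(C) = 1/(-1 + C) (x(C) = 1/(C - 1) = 1/(-1 + C))
B(s, l) = 8 + 4*l (B(s, l) = 4*(2 + l) = 8 + 4*l)
W(H, z) = -2*z (W(H, z) = 6 + 2*(-3 - z) = 6 + (-6 - 2*z) = -2*z)
W(B(x(-4), 4), 6)*(-7547) = -2*6*(-7547) = -12*(-7547) = 90564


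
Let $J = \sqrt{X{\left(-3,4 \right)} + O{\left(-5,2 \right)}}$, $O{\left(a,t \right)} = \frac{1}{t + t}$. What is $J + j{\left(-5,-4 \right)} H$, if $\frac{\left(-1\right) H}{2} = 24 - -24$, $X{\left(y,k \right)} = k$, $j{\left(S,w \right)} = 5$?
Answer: $-480 + \frac{\sqrt{17}}{2} \approx -477.94$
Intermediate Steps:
$O{\left(a,t \right)} = \frac{1}{2 t}$
$J = \frac{\sqrt{17}}{2}$ ($J = \sqrt{4 + \frac{1}{2 \cdot 2}} = \sqrt{4 + \frac{1}{2} \cdot \frac{1}{2}} = \sqrt{4 + \frac{1}{4}} = \sqrt{\frac{17}{4}} = \frac{\sqrt{17}}{2} \approx 2.0616$)
$H = -96$ ($H = - 2 \left(24 - -24\right) = - 2 \left(24 + 24\right) = \left(-2\right) 48 = -96$)
$J + j{\left(-5,-4 \right)} H = \frac{\sqrt{17}}{2} + 5 \left(-96\right) = \frac{\sqrt{17}}{2} - 480 = -480 + \frac{\sqrt{17}}{2}$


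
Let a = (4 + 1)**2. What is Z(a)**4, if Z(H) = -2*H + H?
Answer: 390625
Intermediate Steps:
a = 25 (a = 5**2 = 25)
Z(H) = -H
Z(a)**4 = (-1*25)**4 = (-25)**4 = 390625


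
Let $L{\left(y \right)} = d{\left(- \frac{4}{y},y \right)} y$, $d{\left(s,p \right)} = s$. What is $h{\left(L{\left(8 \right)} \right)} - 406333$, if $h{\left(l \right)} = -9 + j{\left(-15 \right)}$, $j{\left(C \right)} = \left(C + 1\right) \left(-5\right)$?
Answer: $-406272$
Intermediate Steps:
$j{\left(C \right)} = -5 - 5 C$ ($j{\left(C \right)} = \left(1 + C\right) \left(-5\right) = -5 - 5 C$)
$L{\left(y \right)} = -4$ ($L{\left(y \right)} = - \frac{4}{y} y = -4$)
$h{\left(l \right)} = 61$ ($h{\left(l \right)} = -9 - -70 = -9 + \left(-5 + 75\right) = -9 + 70 = 61$)
$h{\left(L{\left(8 \right)} \right)} - 406333 = 61 - 406333 = -406272$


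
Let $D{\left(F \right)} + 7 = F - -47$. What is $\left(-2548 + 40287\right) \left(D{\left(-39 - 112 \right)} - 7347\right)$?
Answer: $-281457462$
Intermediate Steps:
$D{\left(F \right)} = 40 + F$ ($D{\left(F \right)} = -7 + \left(F - -47\right) = -7 + \left(F + 47\right) = -7 + \left(47 + F\right) = 40 + F$)
$\left(-2548 + 40287\right) \left(D{\left(-39 - 112 \right)} - 7347\right) = \left(-2548 + 40287\right) \left(\left(40 - 151\right) - 7347\right) = 37739 \left(\left(40 - 151\right) - 7347\right) = 37739 \left(-111 - 7347\right) = 37739 \left(-7458\right) = -281457462$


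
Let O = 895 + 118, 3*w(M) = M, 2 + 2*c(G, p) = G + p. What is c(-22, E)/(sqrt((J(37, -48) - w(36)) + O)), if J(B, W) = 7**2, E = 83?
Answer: 59*sqrt(42)/420 ≈ 0.91039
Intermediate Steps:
c(G, p) = -1 + G/2 + p/2 (c(G, p) = -1 + (G + p)/2 = -1 + (G/2 + p/2) = -1 + G/2 + p/2)
w(M) = M/3
J(B, W) = 49
O = 1013
c(-22, E)/(sqrt((J(37, -48) - w(36)) + O)) = (-1 + (1/2)*(-22) + (1/2)*83)/(sqrt((49 - 36/3) + 1013)) = (-1 - 11 + 83/2)/(sqrt((49 - 1*12) + 1013)) = 59/(2*(sqrt((49 - 12) + 1013))) = 59/(2*(sqrt(37 + 1013))) = 59/(2*(sqrt(1050))) = 59/(2*((5*sqrt(42)))) = 59*(sqrt(42)/210)/2 = 59*sqrt(42)/420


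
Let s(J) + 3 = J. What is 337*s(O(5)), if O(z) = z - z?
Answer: -1011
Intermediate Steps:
O(z) = 0
s(J) = -3 + J
337*s(O(5)) = 337*(-3 + 0) = 337*(-3) = -1011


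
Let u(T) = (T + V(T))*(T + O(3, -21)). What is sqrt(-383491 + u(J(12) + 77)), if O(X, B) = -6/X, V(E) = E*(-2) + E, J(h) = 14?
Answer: I*sqrt(383491) ≈ 619.27*I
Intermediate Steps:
V(E) = -E (V(E) = -2*E + E = -E)
u(T) = 0 (u(T) = (T - T)*(T - 6/3) = 0*(T - 6*1/3) = 0*(T - 2) = 0*(-2 + T) = 0)
sqrt(-383491 + u(J(12) + 77)) = sqrt(-383491 + 0) = sqrt(-383491) = I*sqrt(383491)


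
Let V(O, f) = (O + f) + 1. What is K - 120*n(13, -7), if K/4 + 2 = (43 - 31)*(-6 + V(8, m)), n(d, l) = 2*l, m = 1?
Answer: 1864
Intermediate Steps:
V(O, f) = 1 + O + f
K = 184 (K = -8 + 4*((43 - 31)*(-6 + (1 + 8 + 1))) = -8 + 4*(12*(-6 + 10)) = -8 + 4*(12*4) = -8 + 4*48 = -8 + 192 = 184)
K - 120*n(13, -7) = 184 - 240*(-7) = 184 - 120*(-14) = 184 + 1680 = 1864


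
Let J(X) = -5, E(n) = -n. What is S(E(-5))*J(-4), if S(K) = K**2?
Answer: -125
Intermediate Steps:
S(E(-5))*J(-4) = (-1*(-5))**2*(-5) = 5**2*(-5) = 25*(-5) = -125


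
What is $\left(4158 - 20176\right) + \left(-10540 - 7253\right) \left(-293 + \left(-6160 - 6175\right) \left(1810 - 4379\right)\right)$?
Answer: $-563830329364$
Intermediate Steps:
$\left(4158 - 20176\right) + \left(-10540 - 7253\right) \left(-293 + \left(-6160 - 6175\right) \left(1810 - 4379\right)\right) = -16018 - 17793 \left(-293 - -31688615\right) = -16018 - 17793 \left(-293 + 31688615\right) = -16018 - 563830313346 = -563830329364$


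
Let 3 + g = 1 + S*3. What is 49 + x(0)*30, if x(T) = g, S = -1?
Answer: -101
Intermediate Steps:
g = -5 (g = -3 + (1 - 1*3) = -3 + (1 - 3) = -3 - 2 = -5)
x(T) = -5
49 + x(0)*30 = 49 - 5*30 = 49 - 150 = -101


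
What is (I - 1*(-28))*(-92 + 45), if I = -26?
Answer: -94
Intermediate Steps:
(I - 1*(-28))*(-92 + 45) = (-26 - 1*(-28))*(-92 + 45) = (-26 + 28)*(-47) = 2*(-47) = -94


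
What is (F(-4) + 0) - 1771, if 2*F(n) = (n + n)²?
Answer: -1739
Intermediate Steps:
F(n) = 2*n² (F(n) = (n + n)²/2 = (2*n)²/2 = (4*n²)/2 = 2*n²)
(F(-4) + 0) - 1771 = (2*(-4)² + 0) - 1771 = (2*16 + 0) - 1771 = (32 + 0) - 1771 = 32 - 1771 = -1739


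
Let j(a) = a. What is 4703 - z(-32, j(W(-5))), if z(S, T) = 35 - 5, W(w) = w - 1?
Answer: 4673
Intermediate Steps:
W(w) = -1 + w
z(S, T) = 30
4703 - z(-32, j(W(-5))) = 4703 - 1*30 = 4703 - 30 = 4673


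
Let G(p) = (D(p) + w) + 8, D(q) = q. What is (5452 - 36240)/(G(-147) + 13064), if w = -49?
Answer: -7697/3219 ≈ -2.3911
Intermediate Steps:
G(p) = -41 + p (G(p) = (p - 49) + 8 = (-49 + p) + 8 = -41 + p)
(5452 - 36240)/(G(-147) + 13064) = (5452 - 36240)/((-41 - 147) + 13064) = -30788/(-188 + 13064) = -30788/12876 = -30788*1/12876 = -7697/3219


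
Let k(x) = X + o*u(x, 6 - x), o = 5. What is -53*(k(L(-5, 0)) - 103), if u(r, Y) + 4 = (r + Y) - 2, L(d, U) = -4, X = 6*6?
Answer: 3551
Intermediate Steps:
X = 36
u(r, Y) = -6 + Y + r (u(r, Y) = -4 + ((r + Y) - 2) = -4 + ((Y + r) - 2) = -4 + (-2 + Y + r) = -6 + Y + r)
k(x) = 36 (k(x) = 36 + 5*(-6 + (6 - x) + x) = 36 + 5*0 = 36 + 0 = 36)
-53*(k(L(-5, 0)) - 103) = -53*(36 - 103) = -53*(-67) = 3551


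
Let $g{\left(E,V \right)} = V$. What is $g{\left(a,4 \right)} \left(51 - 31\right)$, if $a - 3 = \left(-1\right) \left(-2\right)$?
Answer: $80$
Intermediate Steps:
$a = 5$ ($a = 3 - -2 = 3 + 2 = 5$)
$g{\left(a,4 \right)} \left(51 - 31\right) = 4 \left(51 - 31\right) = 4 \cdot 20 = 80$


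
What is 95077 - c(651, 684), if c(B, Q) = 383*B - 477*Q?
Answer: 172012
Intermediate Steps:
c(B, Q) = -477*Q + 383*B
95077 - c(651, 684) = 95077 - (-477*684 + 383*651) = 95077 - (-326268 + 249333) = 95077 - 1*(-76935) = 95077 + 76935 = 172012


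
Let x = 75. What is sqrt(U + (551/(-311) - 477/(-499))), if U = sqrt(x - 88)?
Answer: sqrt(-19647237778 + 24083625721*I*sqrt(13))/155189 ≈ 1.2002 + 1.5021*I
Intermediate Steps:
U = I*sqrt(13) (U = sqrt(75 - 88) = sqrt(-13) = I*sqrt(13) ≈ 3.6056*I)
sqrt(U + (551/(-311) - 477/(-499))) = sqrt(I*sqrt(13) + (551/(-311) - 477/(-499))) = sqrt(I*sqrt(13) + (551*(-1/311) - 477*(-1/499))) = sqrt(I*sqrt(13) + (-551/311 + 477/499)) = sqrt(I*sqrt(13) - 126602/155189) = sqrt(-126602/155189 + I*sqrt(13))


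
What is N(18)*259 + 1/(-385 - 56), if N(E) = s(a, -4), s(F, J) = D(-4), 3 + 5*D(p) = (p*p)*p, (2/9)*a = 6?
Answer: -7652678/2205 ≈ -3470.6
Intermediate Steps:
a = 27 (a = (9/2)*6 = 27)
D(p) = -⅗ + p³/5 (D(p) = -⅗ + ((p*p)*p)/5 = -⅗ + (p²*p)/5 = -⅗ + p³/5)
s(F, J) = -67/5 (s(F, J) = -⅗ + (⅕)*(-4)³ = -⅗ + (⅕)*(-64) = -⅗ - 64/5 = -67/5)
N(E) = -67/5
N(18)*259 + 1/(-385 - 56) = -67/5*259 + 1/(-385 - 56) = -17353/5 + 1/(-441) = -17353/5 - 1/441 = -7652678/2205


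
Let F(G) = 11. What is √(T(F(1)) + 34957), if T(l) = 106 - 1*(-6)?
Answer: √35069 ≈ 187.27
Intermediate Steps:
T(l) = 112 (T(l) = 106 + 6 = 112)
√(T(F(1)) + 34957) = √(112 + 34957) = √35069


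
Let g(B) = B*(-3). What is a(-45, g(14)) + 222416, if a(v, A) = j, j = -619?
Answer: 221797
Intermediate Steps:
g(B) = -3*B
a(v, A) = -619
a(-45, g(14)) + 222416 = -619 + 222416 = 221797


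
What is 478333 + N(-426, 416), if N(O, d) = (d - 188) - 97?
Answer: 478464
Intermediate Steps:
N(O, d) = -285 + d (N(O, d) = (-188 + d) - 97 = -285 + d)
478333 + N(-426, 416) = 478333 + (-285 + 416) = 478333 + 131 = 478464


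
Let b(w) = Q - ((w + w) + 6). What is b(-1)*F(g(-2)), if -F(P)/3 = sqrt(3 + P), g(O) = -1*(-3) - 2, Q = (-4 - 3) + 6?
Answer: 30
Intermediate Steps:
Q = -1 (Q = -7 + 6 = -1)
g(O) = 1 (g(O) = 3 - 2 = 1)
b(w) = -7 - 2*w (b(w) = -1 - ((w + w) + 6) = -1 - (2*w + 6) = -1 - (6 + 2*w) = -1 + (-6 - 2*w) = -7 - 2*w)
F(P) = -3*sqrt(3 + P)
b(-1)*F(g(-2)) = (-7 - 2*(-1))*(-3*sqrt(3 + 1)) = (-7 + 2)*(-3*sqrt(4)) = -(-15)*2 = -5*(-6) = 30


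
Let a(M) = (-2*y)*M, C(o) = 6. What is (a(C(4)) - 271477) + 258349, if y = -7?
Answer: -13044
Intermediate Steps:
a(M) = 14*M (a(M) = (-2*(-7))*M = 14*M)
(a(C(4)) - 271477) + 258349 = (14*6 - 271477) + 258349 = (84 - 271477) + 258349 = -271393 + 258349 = -13044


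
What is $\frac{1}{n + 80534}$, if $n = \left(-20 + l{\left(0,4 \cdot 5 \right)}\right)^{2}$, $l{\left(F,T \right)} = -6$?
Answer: $\frac{1}{81210} \approx 1.2314 \cdot 10^{-5}$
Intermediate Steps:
$n = 676$ ($n = \left(-20 - 6\right)^{2} = \left(-26\right)^{2} = 676$)
$\frac{1}{n + 80534} = \frac{1}{676 + 80534} = \frac{1}{81210}$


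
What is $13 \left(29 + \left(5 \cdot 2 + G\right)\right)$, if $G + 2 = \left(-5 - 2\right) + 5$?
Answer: $455$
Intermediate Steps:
$G = -4$ ($G = -2 + \left(\left(-5 - 2\right) + 5\right) = -2 + \left(-7 + 5\right) = -2 - 2 = -4$)
$13 \left(29 + \left(5 \cdot 2 + G\right)\right) = 13 \left(29 + \left(5 \cdot 2 - 4\right)\right) = 13 \left(29 + \left(10 - 4\right)\right) = 13 \left(29 + 6\right) = 13 \cdot 35 = 455$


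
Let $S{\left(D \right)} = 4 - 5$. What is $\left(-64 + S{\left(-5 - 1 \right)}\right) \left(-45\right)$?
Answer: $2925$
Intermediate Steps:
$S{\left(D \right)} = -1$ ($S{\left(D \right)} = 4 - 5 = -1$)
$\left(-64 + S{\left(-5 - 1 \right)}\right) \left(-45\right) = \left(-64 - 1\right) \left(-45\right) = \left(-65\right) \left(-45\right) = 2925$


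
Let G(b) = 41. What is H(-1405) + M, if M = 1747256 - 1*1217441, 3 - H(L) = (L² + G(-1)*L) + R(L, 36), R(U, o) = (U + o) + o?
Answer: -1385269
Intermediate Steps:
R(U, o) = U + 2*o
H(L) = -69 - L² - 42*L (H(L) = 3 - ((L² + 41*L) + (L + 2*36)) = 3 - ((L² + 41*L) + (L + 72)) = 3 - ((L² + 41*L) + (72 + L)) = 3 - (72 + L² + 42*L) = 3 + (-72 - L² - 42*L) = -69 - L² - 42*L)
M = 529815 (M = 1747256 - 1217441 = 529815)
H(-1405) + M = (-69 - 1*(-1405)² - 42*(-1405)) + 529815 = (-69 - 1*1974025 + 59010) + 529815 = (-69 - 1974025 + 59010) + 529815 = -1915084 + 529815 = -1385269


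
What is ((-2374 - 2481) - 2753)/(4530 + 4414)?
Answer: -951/1118 ≈ -0.85063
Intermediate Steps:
((-2374 - 2481) - 2753)/(4530 + 4414) = (-4855 - 2753)/8944 = -7608*1/8944 = -951/1118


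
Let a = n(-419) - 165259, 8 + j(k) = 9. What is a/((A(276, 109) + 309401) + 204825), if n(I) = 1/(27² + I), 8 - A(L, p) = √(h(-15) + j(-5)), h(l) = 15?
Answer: -17076763/53137100 ≈ -0.32137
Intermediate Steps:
j(k) = 1 (j(k) = -8 + 9 = 1)
A(L, p) = 4 (A(L, p) = 8 - √(15 + 1) = 8 - √16 = 8 - 1*4 = 8 - 4 = 4)
n(I) = 1/(729 + I)
a = -51230289/310 (a = 1/(729 - 419) - 165259 = 1/310 - 165259 = -51230289/310 ≈ -1.6526e+5)
a/((A(276, 109) + 309401) + 204825) = -51230289/(310*((4 + 309401) + 204825)) = -51230289/(310*(309405 + 204825)) = -51230289/310/514230 = -51230289/310*1/514230 = -17076763/53137100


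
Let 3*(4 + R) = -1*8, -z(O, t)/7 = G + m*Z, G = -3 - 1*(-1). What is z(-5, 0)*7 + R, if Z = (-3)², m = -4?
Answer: 5566/3 ≈ 1855.3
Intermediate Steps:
G = -2 (G = -3 + 1 = -2)
Z = 9
z(O, t) = 266 (z(O, t) = -7*(-2 - 4*9) = -7*(-2 - 36) = -7*(-38) = 266)
R = -20/3 (R = -4 + (-1*8)/3 = -4 + (⅓)*(-8) = -4 - 8/3 = -20/3 ≈ -6.6667)
z(-5, 0)*7 + R = 266*7 - 20/3 = 1862 - 20/3 = 5566/3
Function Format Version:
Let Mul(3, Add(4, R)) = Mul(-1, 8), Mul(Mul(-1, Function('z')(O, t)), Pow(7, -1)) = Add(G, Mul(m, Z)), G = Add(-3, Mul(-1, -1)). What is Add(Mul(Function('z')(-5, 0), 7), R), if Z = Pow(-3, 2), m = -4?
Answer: Rational(5566, 3) ≈ 1855.3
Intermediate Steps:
G = -2 (G = Add(-3, 1) = -2)
Z = 9
Function('z')(O, t) = 266 (Function('z')(O, t) = Mul(-7, Add(-2, Mul(-4, 9))) = Mul(-7, Add(-2, -36)) = Mul(-7, -38) = 266)
R = Rational(-20, 3) (R = Add(-4, Mul(Rational(1, 3), Mul(-1, 8))) = Add(-4, Mul(Rational(1, 3), -8)) = Add(-4, Rational(-8, 3)) = Rational(-20, 3) ≈ -6.6667)
Add(Mul(Function('z')(-5, 0), 7), R) = Add(Mul(266, 7), Rational(-20, 3)) = Add(1862, Rational(-20, 3)) = Rational(5566, 3)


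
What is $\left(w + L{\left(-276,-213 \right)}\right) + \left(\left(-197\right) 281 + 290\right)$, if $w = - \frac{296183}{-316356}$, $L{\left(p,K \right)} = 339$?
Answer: $- \frac{17313234985}{316356} \approx -54727.0$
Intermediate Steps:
$w = \frac{296183}{316356}$ ($w = - \frac{296183 \left(-1\right)}{316356} = \left(-1\right) \left(- \frac{296183}{316356}\right) = \frac{296183}{316356} \approx 0.93623$)
$\left(w + L{\left(-276,-213 \right)}\right) + \left(\left(-197\right) 281 + 290\right) = \left(\frac{296183}{316356} + 339\right) + \left(\left(-197\right) 281 + 290\right) = \frac{107540867}{316356} + \left(-55357 + 290\right) = \frac{107540867}{316356} - 55067 = - \frac{17313234985}{316356}$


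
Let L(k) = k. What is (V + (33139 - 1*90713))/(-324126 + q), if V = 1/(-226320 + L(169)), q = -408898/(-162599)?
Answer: 2117106893537325/11918644959516976 ≈ 0.17763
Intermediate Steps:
q = 408898/162599 (q = -408898*(-1/162599) = 408898/162599 ≈ 2.5148)
V = -1/226151 (V = 1/(-226320 + 169) = 1/(-226151) = -1/226151 ≈ -4.4218e-6)
(V + (33139 - 1*90713))/(-324126 + q) = (-1/226151 + (33139 - 1*90713))/(-324126 + 408898/162599) = (-1/226151 + (33139 - 90713))/(-52702154576/162599) = (-1/226151 - 57574)*(-162599/52702154576) = -13020417675/226151*(-162599/52702154576) = 2117106893537325/11918644959516976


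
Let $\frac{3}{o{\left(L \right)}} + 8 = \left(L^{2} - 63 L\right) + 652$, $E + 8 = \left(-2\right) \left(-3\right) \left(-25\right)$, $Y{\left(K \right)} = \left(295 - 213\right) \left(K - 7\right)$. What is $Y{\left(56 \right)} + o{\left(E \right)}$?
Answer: $\frac{47629373}{11854} \approx 4018.0$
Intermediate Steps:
$Y{\left(K \right)} = -574 + 82 K$ ($Y{\left(K \right)} = 82 \left(-7 + K\right) = -574 + 82 K$)
$E = -158$ ($E = -8 + \left(-2\right) \left(-3\right) \left(-25\right) = -8 + 6 \left(-25\right) = -8 - 150 = -158$)
$o{\left(L \right)} = \frac{3}{644 + L^{2} - 63 L}$ ($o{\left(L \right)} = \frac{3}{-8 + \left(\left(L^{2} - 63 L\right) + 652\right)} = \frac{3}{-8 + \left(652 + L^{2} - 63 L\right)} = \frac{3}{644 + L^{2} - 63 L}$)
$Y{\left(56 \right)} + o{\left(E \right)} = \left(-574 + 82 \cdot 56\right) + \frac{3}{644 + \left(-158\right)^{2} - -9954} = \left(-574 + 4592\right) + \frac{3}{644 + 24964 + 9954} = 4018 + \frac{3}{35562} = 4018 + 3 \cdot \frac{1}{35562} = 4018 + \frac{1}{11854} = \frac{47629373}{11854}$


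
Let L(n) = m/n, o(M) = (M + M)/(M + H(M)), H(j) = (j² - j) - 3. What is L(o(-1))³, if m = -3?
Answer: -27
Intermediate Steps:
H(j) = -3 + j² - j
o(M) = 2*M/(-3 + M²) (o(M) = (M + M)/(M + (-3 + M² - M)) = (2*M)/(-3 + M²) = 2*M/(-3 + M²))
L(n) = -3/n
L(o(-1))³ = (-3/1)³ = (-3*1)³ = (-3)³ = -27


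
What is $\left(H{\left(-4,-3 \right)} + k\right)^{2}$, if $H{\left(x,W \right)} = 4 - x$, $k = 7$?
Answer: $225$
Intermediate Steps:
$\left(H{\left(-4,-3 \right)} + k\right)^{2} = \left(\left(4 - -4\right) + 7\right)^{2} = \left(\left(4 + 4\right) + 7\right)^{2} = \left(8 + 7\right)^{2} = 15^{2} = 225$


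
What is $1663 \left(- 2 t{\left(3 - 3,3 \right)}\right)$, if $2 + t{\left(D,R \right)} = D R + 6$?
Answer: $-13304$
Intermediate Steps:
$t{\left(D,R \right)} = 4 + D R$ ($t{\left(D,R \right)} = -2 + \left(D R + 6\right) = -2 + \left(6 + D R\right) = 4 + D R$)
$1663 \left(- 2 t{\left(3 - 3,3 \right)}\right) = 1663 \left(- 2 \left(4 + \left(3 - 3\right) 3\right)\right) = 1663 \left(- 2 \left(4 + 0 \cdot 3\right)\right) = 1663 \left(- 2 \left(4 + 0\right)\right) = 1663 \left(\left(-2\right) 4\right) = 1663 \left(-8\right) = -13304$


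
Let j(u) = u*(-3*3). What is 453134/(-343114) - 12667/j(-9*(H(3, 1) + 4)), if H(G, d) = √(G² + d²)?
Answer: -4401280819/41688351 + 12667*√10/486 ≈ -23.155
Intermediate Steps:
j(u) = -9*u (j(u) = u*(-9) = -9*u)
453134/(-343114) - 12667/j(-9*(H(3, 1) + 4)) = 453134/(-343114) - 12667*1/(81*(√(3² + 1²) + 4)) = 453134*(-1/343114) - 12667*1/(81*(√(9 + 1) + 4)) = -226567/171557 - 12667*1/(81*(√10 + 4)) = -226567/171557 - 12667*1/(81*(4 + √10)) = -226567/171557 - 12667*(-1/(9*(-36 - 9*√10))) = -226567/171557 - 12667/(324 + 81*√10)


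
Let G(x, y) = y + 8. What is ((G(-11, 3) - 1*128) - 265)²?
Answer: 145924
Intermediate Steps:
G(x, y) = 8 + y
((G(-11, 3) - 1*128) - 265)² = (((8 + 3) - 1*128) - 265)² = ((11 - 128) - 265)² = (-117 - 265)² = (-382)² = 145924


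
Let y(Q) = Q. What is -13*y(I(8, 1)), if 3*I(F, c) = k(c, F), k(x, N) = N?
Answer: -104/3 ≈ -34.667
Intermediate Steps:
I(F, c) = F/3
-13*y(I(8, 1)) = -13*8/3 = -104/3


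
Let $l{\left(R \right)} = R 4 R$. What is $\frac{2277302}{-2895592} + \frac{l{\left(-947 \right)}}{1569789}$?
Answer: $\frac{3406144117217}{2272734235044} \approx 1.4987$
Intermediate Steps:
$l{\left(R \right)} = 4 R^{2}$ ($l{\left(R \right)} = 4 R R = 4 R^{2}$)
$\frac{2277302}{-2895592} + \frac{l{\left(-947 \right)}}{1569789} = \frac{2277302}{-2895592} + \frac{4 \left(-947\right)^{2}}{1569789} = 2277302 \left(- \frac{1}{2895592}\right) + 4 \cdot 896809 \cdot \frac{1}{1569789} = - \frac{1138651}{1447796} + 3587236 \cdot \frac{1}{1569789} = - \frac{1138651}{1447796} + \frac{3587236}{1569789} = \frac{3406144117217}{2272734235044}$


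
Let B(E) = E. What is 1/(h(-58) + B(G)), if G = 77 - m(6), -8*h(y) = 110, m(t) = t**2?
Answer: 4/109 ≈ 0.036697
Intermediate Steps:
h(y) = -55/4 (h(y) = -1/8*110 = -55/4)
G = 41 (G = 77 - 1*6**2 = 77 - 1*36 = 77 - 36 = 41)
1/(h(-58) + B(G)) = 1/(-55/4 + 41) = 1/(109/4) = 4/109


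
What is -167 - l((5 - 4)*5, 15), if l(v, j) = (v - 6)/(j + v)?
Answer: -3339/20 ≈ -166.95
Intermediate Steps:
l(v, j) = (-6 + v)/(j + v)
-167 - l((5 - 4)*5, 15) = -167 - (-6 + (5 - 4)*5)/(15 + (5 - 4)*5) = -167 - (-6 + 1*5)/(15 + 1*5) = -167 - (-6 + 5)/(15 + 5) = -167 - (-1)/20 = -167 - 1*(-1/20) = -167 + 1/20 = -3339/20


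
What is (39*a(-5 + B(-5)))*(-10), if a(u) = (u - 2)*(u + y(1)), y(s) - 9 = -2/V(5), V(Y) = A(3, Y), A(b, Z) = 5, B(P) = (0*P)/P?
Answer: 9828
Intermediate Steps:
B(P) = 0 (B(P) = 0/P = 0)
V(Y) = 5
y(s) = 43/5 (y(s) = 9 - 2/5 = 43/5)
a(u) = (-2 + u)*(43/5 + u) (a(u) = (u - 2)*(u + 43/5) = (-2 + u)*(43/5 + u))
(39*a(-5 + B(-5)))*(-10) = (39*(-86/5 + (-5 + 0)**2 + 33*(-5 + 0)/5))*(-10) = (39*(-86/5 + (-5)**2 + (33/5)*(-5)))*(-10) = (39*(-86/5 + 25 - 33))*(-10) = (39*(-126/5))*(-10) = -4914/5*(-10) = 9828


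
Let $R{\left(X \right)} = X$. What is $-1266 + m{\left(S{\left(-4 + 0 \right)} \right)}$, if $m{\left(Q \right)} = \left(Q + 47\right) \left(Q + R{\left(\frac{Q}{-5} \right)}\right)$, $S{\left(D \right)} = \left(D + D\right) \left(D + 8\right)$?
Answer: $-1650$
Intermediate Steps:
$S{\left(D \right)} = 2 D \left(8 + D\right)$
$m{\left(Q \right)} = \frac{4 Q \left(47 + Q\right)}{5}$ ($m{\left(Q \right)} = \left(Q + 47\right) \left(Q + \frac{Q}{-5}\right) = \left(47 + Q\right) \left(Q + Q \left(- \frac{1}{5}\right)\right) = \left(47 + Q\right) \left(Q - \frac{Q}{5}\right) = \left(47 + Q\right) \frac{4 Q}{5} = \frac{4 Q \left(47 + Q\right)}{5}$)
$-1266 + m{\left(S{\left(-4 + 0 \right)} \right)} = -1266 + \frac{4 \cdot 2 \left(-4 + 0\right) \left(8 + \left(-4 + 0\right)\right) \left(47 + 2 \left(-4 + 0\right) \left(8 + \left(-4 + 0\right)\right)\right)}{5} = -1266 + \frac{4 \cdot 2 \left(-4\right) \left(8 - 4\right) \left(47 + 2 \left(-4\right) \left(8 - 4\right)\right)}{5} = -1266 + \frac{4 \cdot 2 \left(-4\right) 4 \left(47 + 2 \left(-4\right) 4\right)}{5} = -1266 + \frac{4}{5} \left(-32\right) \left(47 - 32\right) = -1266 + \frac{4}{5} \left(-32\right) 15 = -1266 - 384 = -1650$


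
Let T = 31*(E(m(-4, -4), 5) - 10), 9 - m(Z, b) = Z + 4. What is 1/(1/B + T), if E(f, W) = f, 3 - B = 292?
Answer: -289/8960 ≈ -0.032254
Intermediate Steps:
m(Z, b) = 5 - Z (m(Z, b) = 9 - (Z + 4) = 9 - (4 + Z) = 9 + (-4 - Z) = 5 - Z)
B = -289 (B = 3 - 1*292 = 3 - 292 = -289)
T = -31 (T = 31*((5 - 1*(-4)) - 10) = 31*((5 + 4) - 10) = 31*(9 - 10) = 31*(-1) = -31)
1/(1/B + T) = 1/(1/(-289) - 31) = 1/(-1/289 - 31) = 1/(-8960/289) = -289/8960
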